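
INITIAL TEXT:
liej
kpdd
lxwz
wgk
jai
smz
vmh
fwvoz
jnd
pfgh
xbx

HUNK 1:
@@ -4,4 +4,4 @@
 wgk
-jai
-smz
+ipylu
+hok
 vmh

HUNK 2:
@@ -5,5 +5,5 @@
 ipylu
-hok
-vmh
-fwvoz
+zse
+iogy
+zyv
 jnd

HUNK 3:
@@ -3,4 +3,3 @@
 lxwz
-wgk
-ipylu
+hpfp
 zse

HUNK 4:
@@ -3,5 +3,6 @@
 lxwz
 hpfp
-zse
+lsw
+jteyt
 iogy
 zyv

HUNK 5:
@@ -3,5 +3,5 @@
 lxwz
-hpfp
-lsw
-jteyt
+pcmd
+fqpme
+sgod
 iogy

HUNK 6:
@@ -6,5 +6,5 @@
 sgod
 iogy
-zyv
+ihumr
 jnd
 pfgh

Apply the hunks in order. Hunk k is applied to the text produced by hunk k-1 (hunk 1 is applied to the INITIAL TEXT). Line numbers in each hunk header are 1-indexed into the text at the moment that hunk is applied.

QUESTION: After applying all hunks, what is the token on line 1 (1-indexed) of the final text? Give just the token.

Hunk 1: at line 4 remove [jai,smz] add [ipylu,hok] -> 11 lines: liej kpdd lxwz wgk ipylu hok vmh fwvoz jnd pfgh xbx
Hunk 2: at line 5 remove [hok,vmh,fwvoz] add [zse,iogy,zyv] -> 11 lines: liej kpdd lxwz wgk ipylu zse iogy zyv jnd pfgh xbx
Hunk 3: at line 3 remove [wgk,ipylu] add [hpfp] -> 10 lines: liej kpdd lxwz hpfp zse iogy zyv jnd pfgh xbx
Hunk 4: at line 3 remove [zse] add [lsw,jteyt] -> 11 lines: liej kpdd lxwz hpfp lsw jteyt iogy zyv jnd pfgh xbx
Hunk 5: at line 3 remove [hpfp,lsw,jteyt] add [pcmd,fqpme,sgod] -> 11 lines: liej kpdd lxwz pcmd fqpme sgod iogy zyv jnd pfgh xbx
Hunk 6: at line 6 remove [zyv] add [ihumr] -> 11 lines: liej kpdd lxwz pcmd fqpme sgod iogy ihumr jnd pfgh xbx
Final line 1: liej

Answer: liej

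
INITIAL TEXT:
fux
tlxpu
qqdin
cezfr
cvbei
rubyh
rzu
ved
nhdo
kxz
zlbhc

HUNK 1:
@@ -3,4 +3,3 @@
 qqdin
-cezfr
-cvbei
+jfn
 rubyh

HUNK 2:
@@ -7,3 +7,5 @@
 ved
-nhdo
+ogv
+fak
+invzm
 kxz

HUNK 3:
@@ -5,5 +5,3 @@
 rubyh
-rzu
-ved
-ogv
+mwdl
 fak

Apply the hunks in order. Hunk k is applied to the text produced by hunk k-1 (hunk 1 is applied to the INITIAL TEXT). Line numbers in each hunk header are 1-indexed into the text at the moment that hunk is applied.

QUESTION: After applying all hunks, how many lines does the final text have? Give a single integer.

Answer: 10

Derivation:
Hunk 1: at line 3 remove [cezfr,cvbei] add [jfn] -> 10 lines: fux tlxpu qqdin jfn rubyh rzu ved nhdo kxz zlbhc
Hunk 2: at line 7 remove [nhdo] add [ogv,fak,invzm] -> 12 lines: fux tlxpu qqdin jfn rubyh rzu ved ogv fak invzm kxz zlbhc
Hunk 3: at line 5 remove [rzu,ved,ogv] add [mwdl] -> 10 lines: fux tlxpu qqdin jfn rubyh mwdl fak invzm kxz zlbhc
Final line count: 10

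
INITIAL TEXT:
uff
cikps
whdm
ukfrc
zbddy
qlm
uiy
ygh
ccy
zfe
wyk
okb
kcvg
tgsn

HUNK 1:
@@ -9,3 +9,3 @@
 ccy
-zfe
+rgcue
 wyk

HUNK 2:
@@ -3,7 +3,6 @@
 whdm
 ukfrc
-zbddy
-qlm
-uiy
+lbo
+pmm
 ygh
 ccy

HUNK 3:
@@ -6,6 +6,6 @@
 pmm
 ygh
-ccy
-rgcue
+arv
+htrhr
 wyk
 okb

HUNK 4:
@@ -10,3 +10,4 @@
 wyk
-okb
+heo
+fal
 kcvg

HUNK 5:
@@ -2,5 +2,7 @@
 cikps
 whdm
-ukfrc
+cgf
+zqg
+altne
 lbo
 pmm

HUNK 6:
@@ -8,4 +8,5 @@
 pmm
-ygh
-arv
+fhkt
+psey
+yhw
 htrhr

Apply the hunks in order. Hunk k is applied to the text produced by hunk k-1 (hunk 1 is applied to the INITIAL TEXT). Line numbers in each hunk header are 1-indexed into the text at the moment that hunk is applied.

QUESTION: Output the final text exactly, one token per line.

Answer: uff
cikps
whdm
cgf
zqg
altne
lbo
pmm
fhkt
psey
yhw
htrhr
wyk
heo
fal
kcvg
tgsn

Derivation:
Hunk 1: at line 9 remove [zfe] add [rgcue] -> 14 lines: uff cikps whdm ukfrc zbddy qlm uiy ygh ccy rgcue wyk okb kcvg tgsn
Hunk 2: at line 3 remove [zbddy,qlm,uiy] add [lbo,pmm] -> 13 lines: uff cikps whdm ukfrc lbo pmm ygh ccy rgcue wyk okb kcvg tgsn
Hunk 3: at line 6 remove [ccy,rgcue] add [arv,htrhr] -> 13 lines: uff cikps whdm ukfrc lbo pmm ygh arv htrhr wyk okb kcvg tgsn
Hunk 4: at line 10 remove [okb] add [heo,fal] -> 14 lines: uff cikps whdm ukfrc lbo pmm ygh arv htrhr wyk heo fal kcvg tgsn
Hunk 5: at line 2 remove [ukfrc] add [cgf,zqg,altne] -> 16 lines: uff cikps whdm cgf zqg altne lbo pmm ygh arv htrhr wyk heo fal kcvg tgsn
Hunk 6: at line 8 remove [ygh,arv] add [fhkt,psey,yhw] -> 17 lines: uff cikps whdm cgf zqg altne lbo pmm fhkt psey yhw htrhr wyk heo fal kcvg tgsn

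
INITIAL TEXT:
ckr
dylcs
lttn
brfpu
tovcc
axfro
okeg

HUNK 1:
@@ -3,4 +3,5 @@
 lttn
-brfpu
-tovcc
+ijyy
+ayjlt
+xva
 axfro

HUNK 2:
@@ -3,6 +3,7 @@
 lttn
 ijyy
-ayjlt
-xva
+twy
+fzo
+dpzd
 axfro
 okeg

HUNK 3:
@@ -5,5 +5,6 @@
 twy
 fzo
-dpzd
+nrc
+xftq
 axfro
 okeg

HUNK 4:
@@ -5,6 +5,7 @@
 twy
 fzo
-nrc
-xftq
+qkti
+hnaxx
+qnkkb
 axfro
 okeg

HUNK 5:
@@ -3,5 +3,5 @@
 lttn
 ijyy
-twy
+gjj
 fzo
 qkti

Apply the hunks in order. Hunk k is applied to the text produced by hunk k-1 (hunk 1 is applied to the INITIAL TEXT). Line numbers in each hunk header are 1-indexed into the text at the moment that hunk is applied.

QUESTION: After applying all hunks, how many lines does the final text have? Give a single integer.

Answer: 11

Derivation:
Hunk 1: at line 3 remove [brfpu,tovcc] add [ijyy,ayjlt,xva] -> 8 lines: ckr dylcs lttn ijyy ayjlt xva axfro okeg
Hunk 2: at line 3 remove [ayjlt,xva] add [twy,fzo,dpzd] -> 9 lines: ckr dylcs lttn ijyy twy fzo dpzd axfro okeg
Hunk 3: at line 5 remove [dpzd] add [nrc,xftq] -> 10 lines: ckr dylcs lttn ijyy twy fzo nrc xftq axfro okeg
Hunk 4: at line 5 remove [nrc,xftq] add [qkti,hnaxx,qnkkb] -> 11 lines: ckr dylcs lttn ijyy twy fzo qkti hnaxx qnkkb axfro okeg
Hunk 5: at line 3 remove [twy] add [gjj] -> 11 lines: ckr dylcs lttn ijyy gjj fzo qkti hnaxx qnkkb axfro okeg
Final line count: 11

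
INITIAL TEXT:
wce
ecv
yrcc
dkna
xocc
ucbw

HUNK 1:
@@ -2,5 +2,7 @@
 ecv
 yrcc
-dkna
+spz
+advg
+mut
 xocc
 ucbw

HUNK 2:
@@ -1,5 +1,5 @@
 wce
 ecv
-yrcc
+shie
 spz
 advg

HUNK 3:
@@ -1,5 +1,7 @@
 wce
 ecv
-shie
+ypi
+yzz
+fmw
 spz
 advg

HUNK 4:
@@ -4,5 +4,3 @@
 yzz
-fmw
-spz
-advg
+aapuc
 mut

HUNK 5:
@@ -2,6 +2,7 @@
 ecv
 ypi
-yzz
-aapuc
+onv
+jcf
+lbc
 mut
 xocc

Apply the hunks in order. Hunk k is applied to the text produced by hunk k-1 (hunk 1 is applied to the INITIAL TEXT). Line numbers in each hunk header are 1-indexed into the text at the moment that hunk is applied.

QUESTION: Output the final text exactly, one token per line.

Hunk 1: at line 2 remove [dkna] add [spz,advg,mut] -> 8 lines: wce ecv yrcc spz advg mut xocc ucbw
Hunk 2: at line 1 remove [yrcc] add [shie] -> 8 lines: wce ecv shie spz advg mut xocc ucbw
Hunk 3: at line 1 remove [shie] add [ypi,yzz,fmw] -> 10 lines: wce ecv ypi yzz fmw spz advg mut xocc ucbw
Hunk 4: at line 4 remove [fmw,spz,advg] add [aapuc] -> 8 lines: wce ecv ypi yzz aapuc mut xocc ucbw
Hunk 5: at line 2 remove [yzz,aapuc] add [onv,jcf,lbc] -> 9 lines: wce ecv ypi onv jcf lbc mut xocc ucbw

Answer: wce
ecv
ypi
onv
jcf
lbc
mut
xocc
ucbw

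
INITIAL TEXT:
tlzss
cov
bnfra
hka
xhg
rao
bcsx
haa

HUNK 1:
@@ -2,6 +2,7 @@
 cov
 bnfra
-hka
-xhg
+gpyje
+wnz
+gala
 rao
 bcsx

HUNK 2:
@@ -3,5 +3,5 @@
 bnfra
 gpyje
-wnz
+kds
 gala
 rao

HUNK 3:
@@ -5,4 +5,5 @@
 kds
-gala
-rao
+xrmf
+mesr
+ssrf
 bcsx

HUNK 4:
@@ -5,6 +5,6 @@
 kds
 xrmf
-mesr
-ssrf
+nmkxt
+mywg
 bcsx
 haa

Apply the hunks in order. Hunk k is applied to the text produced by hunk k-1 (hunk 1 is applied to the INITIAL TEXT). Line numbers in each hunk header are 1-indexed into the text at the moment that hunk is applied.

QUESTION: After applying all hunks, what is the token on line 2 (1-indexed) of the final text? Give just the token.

Answer: cov

Derivation:
Hunk 1: at line 2 remove [hka,xhg] add [gpyje,wnz,gala] -> 9 lines: tlzss cov bnfra gpyje wnz gala rao bcsx haa
Hunk 2: at line 3 remove [wnz] add [kds] -> 9 lines: tlzss cov bnfra gpyje kds gala rao bcsx haa
Hunk 3: at line 5 remove [gala,rao] add [xrmf,mesr,ssrf] -> 10 lines: tlzss cov bnfra gpyje kds xrmf mesr ssrf bcsx haa
Hunk 4: at line 5 remove [mesr,ssrf] add [nmkxt,mywg] -> 10 lines: tlzss cov bnfra gpyje kds xrmf nmkxt mywg bcsx haa
Final line 2: cov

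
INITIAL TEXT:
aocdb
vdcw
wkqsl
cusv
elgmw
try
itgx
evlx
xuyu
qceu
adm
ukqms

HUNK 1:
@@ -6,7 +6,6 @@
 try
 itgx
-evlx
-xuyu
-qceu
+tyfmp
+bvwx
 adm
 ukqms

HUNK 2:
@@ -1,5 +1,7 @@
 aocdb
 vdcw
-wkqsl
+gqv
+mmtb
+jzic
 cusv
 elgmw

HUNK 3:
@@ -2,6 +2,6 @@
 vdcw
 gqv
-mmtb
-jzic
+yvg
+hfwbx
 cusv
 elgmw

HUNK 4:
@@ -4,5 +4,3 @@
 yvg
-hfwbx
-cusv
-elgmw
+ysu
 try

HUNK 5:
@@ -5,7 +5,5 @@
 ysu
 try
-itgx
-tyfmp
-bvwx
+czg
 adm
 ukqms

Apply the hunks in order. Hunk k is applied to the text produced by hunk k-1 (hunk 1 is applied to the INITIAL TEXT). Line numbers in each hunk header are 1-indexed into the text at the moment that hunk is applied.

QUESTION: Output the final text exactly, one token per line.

Answer: aocdb
vdcw
gqv
yvg
ysu
try
czg
adm
ukqms

Derivation:
Hunk 1: at line 6 remove [evlx,xuyu,qceu] add [tyfmp,bvwx] -> 11 lines: aocdb vdcw wkqsl cusv elgmw try itgx tyfmp bvwx adm ukqms
Hunk 2: at line 1 remove [wkqsl] add [gqv,mmtb,jzic] -> 13 lines: aocdb vdcw gqv mmtb jzic cusv elgmw try itgx tyfmp bvwx adm ukqms
Hunk 3: at line 2 remove [mmtb,jzic] add [yvg,hfwbx] -> 13 lines: aocdb vdcw gqv yvg hfwbx cusv elgmw try itgx tyfmp bvwx adm ukqms
Hunk 4: at line 4 remove [hfwbx,cusv,elgmw] add [ysu] -> 11 lines: aocdb vdcw gqv yvg ysu try itgx tyfmp bvwx adm ukqms
Hunk 5: at line 5 remove [itgx,tyfmp,bvwx] add [czg] -> 9 lines: aocdb vdcw gqv yvg ysu try czg adm ukqms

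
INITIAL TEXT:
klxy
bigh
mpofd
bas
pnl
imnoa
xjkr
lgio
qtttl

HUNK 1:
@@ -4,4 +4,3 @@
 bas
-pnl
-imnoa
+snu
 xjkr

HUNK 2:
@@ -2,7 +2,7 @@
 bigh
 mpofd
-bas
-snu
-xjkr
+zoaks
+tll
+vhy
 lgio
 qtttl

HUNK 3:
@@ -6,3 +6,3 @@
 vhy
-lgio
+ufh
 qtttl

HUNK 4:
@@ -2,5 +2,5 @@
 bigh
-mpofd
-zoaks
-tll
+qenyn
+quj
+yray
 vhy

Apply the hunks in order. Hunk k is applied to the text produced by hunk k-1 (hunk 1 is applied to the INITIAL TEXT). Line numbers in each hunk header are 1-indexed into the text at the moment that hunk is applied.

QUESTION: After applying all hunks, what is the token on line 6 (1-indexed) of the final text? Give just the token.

Answer: vhy

Derivation:
Hunk 1: at line 4 remove [pnl,imnoa] add [snu] -> 8 lines: klxy bigh mpofd bas snu xjkr lgio qtttl
Hunk 2: at line 2 remove [bas,snu,xjkr] add [zoaks,tll,vhy] -> 8 lines: klxy bigh mpofd zoaks tll vhy lgio qtttl
Hunk 3: at line 6 remove [lgio] add [ufh] -> 8 lines: klxy bigh mpofd zoaks tll vhy ufh qtttl
Hunk 4: at line 2 remove [mpofd,zoaks,tll] add [qenyn,quj,yray] -> 8 lines: klxy bigh qenyn quj yray vhy ufh qtttl
Final line 6: vhy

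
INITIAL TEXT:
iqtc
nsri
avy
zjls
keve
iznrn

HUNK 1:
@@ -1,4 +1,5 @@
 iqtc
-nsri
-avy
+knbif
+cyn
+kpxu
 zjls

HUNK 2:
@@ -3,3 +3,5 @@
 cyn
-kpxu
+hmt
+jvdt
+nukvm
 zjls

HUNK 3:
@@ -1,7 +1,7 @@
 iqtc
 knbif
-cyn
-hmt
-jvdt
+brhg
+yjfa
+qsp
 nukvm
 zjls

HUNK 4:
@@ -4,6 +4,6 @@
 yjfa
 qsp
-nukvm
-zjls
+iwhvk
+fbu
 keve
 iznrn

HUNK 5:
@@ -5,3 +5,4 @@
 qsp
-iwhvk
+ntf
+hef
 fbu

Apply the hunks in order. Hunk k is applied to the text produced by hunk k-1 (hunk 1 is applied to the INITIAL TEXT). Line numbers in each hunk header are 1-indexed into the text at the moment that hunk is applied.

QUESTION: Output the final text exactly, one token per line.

Hunk 1: at line 1 remove [nsri,avy] add [knbif,cyn,kpxu] -> 7 lines: iqtc knbif cyn kpxu zjls keve iznrn
Hunk 2: at line 3 remove [kpxu] add [hmt,jvdt,nukvm] -> 9 lines: iqtc knbif cyn hmt jvdt nukvm zjls keve iznrn
Hunk 3: at line 1 remove [cyn,hmt,jvdt] add [brhg,yjfa,qsp] -> 9 lines: iqtc knbif brhg yjfa qsp nukvm zjls keve iznrn
Hunk 4: at line 4 remove [nukvm,zjls] add [iwhvk,fbu] -> 9 lines: iqtc knbif brhg yjfa qsp iwhvk fbu keve iznrn
Hunk 5: at line 5 remove [iwhvk] add [ntf,hef] -> 10 lines: iqtc knbif brhg yjfa qsp ntf hef fbu keve iznrn

Answer: iqtc
knbif
brhg
yjfa
qsp
ntf
hef
fbu
keve
iznrn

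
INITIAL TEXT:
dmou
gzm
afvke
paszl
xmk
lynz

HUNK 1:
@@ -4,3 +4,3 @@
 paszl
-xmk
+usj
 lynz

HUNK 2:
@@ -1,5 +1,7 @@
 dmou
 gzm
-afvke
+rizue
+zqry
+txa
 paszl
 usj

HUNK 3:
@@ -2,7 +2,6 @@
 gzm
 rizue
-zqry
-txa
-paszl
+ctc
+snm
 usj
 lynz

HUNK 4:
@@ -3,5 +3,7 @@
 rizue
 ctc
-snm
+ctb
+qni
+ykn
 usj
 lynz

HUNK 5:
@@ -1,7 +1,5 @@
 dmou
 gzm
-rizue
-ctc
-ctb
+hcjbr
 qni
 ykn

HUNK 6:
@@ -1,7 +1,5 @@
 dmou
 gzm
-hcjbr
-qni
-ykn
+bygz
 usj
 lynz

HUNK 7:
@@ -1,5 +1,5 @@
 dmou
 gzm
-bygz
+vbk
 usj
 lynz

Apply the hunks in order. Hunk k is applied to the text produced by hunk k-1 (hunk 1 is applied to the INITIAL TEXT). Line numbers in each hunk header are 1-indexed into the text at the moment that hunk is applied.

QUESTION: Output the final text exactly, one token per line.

Hunk 1: at line 4 remove [xmk] add [usj] -> 6 lines: dmou gzm afvke paszl usj lynz
Hunk 2: at line 1 remove [afvke] add [rizue,zqry,txa] -> 8 lines: dmou gzm rizue zqry txa paszl usj lynz
Hunk 3: at line 2 remove [zqry,txa,paszl] add [ctc,snm] -> 7 lines: dmou gzm rizue ctc snm usj lynz
Hunk 4: at line 3 remove [snm] add [ctb,qni,ykn] -> 9 lines: dmou gzm rizue ctc ctb qni ykn usj lynz
Hunk 5: at line 1 remove [rizue,ctc,ctb] add [hcjbr] -> 7 lines: dmou gzm hcjbr qni ykn usj lynz
Hunk 6: at line 1 remove [hcjbr,qni,ykn] add [bygz] -> 5 lines: dmou gzm bygz usj lynz
Hunk 7: at line 1 remove [bygz] add [vbk] -> 5 lines: dmou gzm vbk usj lynz

Answer: dmou
gzm
vbk
usj
lynz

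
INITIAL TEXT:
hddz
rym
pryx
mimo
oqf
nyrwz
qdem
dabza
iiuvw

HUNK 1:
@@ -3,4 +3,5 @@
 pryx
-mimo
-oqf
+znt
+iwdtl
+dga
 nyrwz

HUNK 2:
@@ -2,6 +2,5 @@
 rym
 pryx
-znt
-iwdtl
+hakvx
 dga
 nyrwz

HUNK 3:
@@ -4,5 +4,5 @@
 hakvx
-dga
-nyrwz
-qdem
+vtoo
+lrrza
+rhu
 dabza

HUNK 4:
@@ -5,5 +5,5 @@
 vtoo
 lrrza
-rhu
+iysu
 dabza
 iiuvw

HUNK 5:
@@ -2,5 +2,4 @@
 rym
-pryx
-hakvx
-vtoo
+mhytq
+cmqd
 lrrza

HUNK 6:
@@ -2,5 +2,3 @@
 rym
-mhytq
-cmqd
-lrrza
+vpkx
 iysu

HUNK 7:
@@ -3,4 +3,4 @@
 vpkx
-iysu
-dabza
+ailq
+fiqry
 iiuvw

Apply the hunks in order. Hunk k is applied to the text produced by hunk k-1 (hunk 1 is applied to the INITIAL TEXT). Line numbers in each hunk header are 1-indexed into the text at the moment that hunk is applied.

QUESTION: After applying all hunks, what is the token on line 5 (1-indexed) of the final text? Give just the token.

Hunk 1: at line 3 remove [mimo,oqf] add [znt,iwdtl,dga] -> 10 lines: hddz rym pryx znt iwdtl dga nyrwz qdem dabza iiuvw
Hunk 2: at line 2 remove [znt,iwdtl] add [hakvx] -> 9 lines: hddz rym pryx hakvx dga nyrwz qdem dabza iiuvw
Hunk 3: at line 4 remove [dga,nyrwz,qdem] add [vtoo,lrrza,rhu] -> 9 lines: hddz rym pryx hakvx vtoo lrrza rhu dabza iiuvw
Hunk 4: at line 5 remove [rhu] add [iysu] -> 9 lines: hddz rym pryx hakvx vtoo lrrza iysu dabza iiuvw
Hunk 5: at line 2 remove [pryx,hakvx,vtoo] add [mhytq,cmqd] -> 8 lines: hddz rym mhytq cmqd lrrza iysu dabza iiuvw
Hunk 6: at line 2 remove [mhytq,cmqd,lrrza] add [vpkx] -> 6 lines: hddz rym vpkx iysu dabza iiuvw
Hunk 7: at line 3 remove [iysu,dabza] add [ailq,fiqry] -> 6 lines: hddz rym vpkx ailq fiqry iiuvw
Final line 5: fiqry

Answer: fiqry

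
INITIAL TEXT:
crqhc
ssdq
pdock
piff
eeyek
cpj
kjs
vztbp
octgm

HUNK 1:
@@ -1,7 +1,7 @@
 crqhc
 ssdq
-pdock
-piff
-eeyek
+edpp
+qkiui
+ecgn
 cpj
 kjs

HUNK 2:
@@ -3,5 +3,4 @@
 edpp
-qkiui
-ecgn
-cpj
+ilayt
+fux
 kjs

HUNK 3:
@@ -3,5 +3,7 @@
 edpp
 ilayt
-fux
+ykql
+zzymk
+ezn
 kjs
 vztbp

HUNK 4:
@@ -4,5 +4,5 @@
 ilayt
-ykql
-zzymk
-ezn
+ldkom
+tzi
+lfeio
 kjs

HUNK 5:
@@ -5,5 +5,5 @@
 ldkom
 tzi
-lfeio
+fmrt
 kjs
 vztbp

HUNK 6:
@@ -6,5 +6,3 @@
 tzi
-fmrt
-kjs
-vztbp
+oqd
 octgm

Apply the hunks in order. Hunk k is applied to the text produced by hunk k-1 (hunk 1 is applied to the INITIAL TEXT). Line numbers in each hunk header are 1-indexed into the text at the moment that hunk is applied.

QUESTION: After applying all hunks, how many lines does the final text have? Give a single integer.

Hunk 1: at line 1 remove [pdock,piff,eeyek] add [edpp,qkiui,ecgn] -> 9 lines: crqhc ssdq edpp qkiui ecgn cpj kjs vztbp octgm
Hunk 2: at line 3 remove [qkiui,ecgn,cpj] add [ilayt,fux] -> 8 lines: crqhc ssdq edpp ilayt fux kjs vztbp octgm
Hunk 3: at line 3 remove [fux] add [ykql,zzymk,ezn] -> 10 lines: crqhc ssdq edpp ilayt ykql zzymk ezn kjs vztbp octgm
Hunk 4: at line 4 remove [ykql,zzymk,ezn] add [ldkom,tzi,lfeio] -> 10 lines: crqhc ssdq edpp ilayt ldkom tzi lfeio kjs vztbp octgm
Hunk 5: at line 5 remove [lfeio] add [fmrt] -> 10 lines: crqhc ssdq edpp ilayt ldkom tzi fmrt kjs vztbp octgm
Hunk 6: at line 6 remove [fmrt,kjs,vztbp] add [oqd] -> 8 lines: crqhc ssdq edpp ilayt ldkom tzi oqd octgm
Final line count: 8

Answer: 8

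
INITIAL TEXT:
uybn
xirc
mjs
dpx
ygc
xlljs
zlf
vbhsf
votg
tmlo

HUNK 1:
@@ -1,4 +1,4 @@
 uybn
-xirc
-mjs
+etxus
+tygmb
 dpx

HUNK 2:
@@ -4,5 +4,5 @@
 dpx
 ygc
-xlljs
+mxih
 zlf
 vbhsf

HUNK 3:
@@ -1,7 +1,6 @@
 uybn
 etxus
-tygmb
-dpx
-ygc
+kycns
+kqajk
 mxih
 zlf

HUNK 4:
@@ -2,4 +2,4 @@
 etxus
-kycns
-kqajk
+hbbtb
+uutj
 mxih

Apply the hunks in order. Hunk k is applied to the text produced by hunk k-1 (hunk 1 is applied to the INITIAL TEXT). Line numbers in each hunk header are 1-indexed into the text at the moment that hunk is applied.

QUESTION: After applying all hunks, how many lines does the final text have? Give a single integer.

Answer: 9

Derivation:
Hunk 1: at line 1 remove [xirc,mjs] add [etxus,tygmb] -> 10 lines: uybn etxus tygmb dpx ygc xlljs zlf vbhsf votg tmlo
Hunk 2: at line 4 remove [xlljs] add [mxih] -> 10 lines: uybn etxus tygmb dpx ygc mxih zlf vbhsf votg tmlo
Hunk 3: at line 1 remove [tygmb,dpx,ygc] add [kycns,kqajk] -> 9 lines: uybn etxus kycns kqajk mxih zlf vbhsf votg tmlo
Hunk 4: at line 2 remove [kycns,kqajk] add [hbbtb,uutj] -> 9 lines: uybn etxus hbbtb uutj mxih zlf vbhsf votg tmlo
Final line count: 9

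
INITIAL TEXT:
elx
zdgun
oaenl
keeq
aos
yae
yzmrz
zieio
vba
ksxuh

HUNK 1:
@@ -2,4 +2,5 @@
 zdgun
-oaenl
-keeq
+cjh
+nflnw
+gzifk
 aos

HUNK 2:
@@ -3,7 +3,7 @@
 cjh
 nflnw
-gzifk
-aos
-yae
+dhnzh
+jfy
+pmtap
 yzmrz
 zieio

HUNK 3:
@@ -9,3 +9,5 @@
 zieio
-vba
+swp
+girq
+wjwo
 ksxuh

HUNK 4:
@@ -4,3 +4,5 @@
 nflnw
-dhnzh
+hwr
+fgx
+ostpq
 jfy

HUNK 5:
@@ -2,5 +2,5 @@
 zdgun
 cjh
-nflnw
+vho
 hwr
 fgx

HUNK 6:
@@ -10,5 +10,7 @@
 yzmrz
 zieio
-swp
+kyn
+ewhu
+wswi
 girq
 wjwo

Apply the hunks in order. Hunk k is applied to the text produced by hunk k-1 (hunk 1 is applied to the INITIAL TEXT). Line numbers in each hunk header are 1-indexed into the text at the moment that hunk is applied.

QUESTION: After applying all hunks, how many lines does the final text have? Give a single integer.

Answer: 17

Derivation:
Hunk 1: at line 2 remove [oaenl,keeq] add [cjh,nflnw,gzifk] -> 11 lines: elx zdgun cjh nflnw gzifk aos yae yzmrz zieio vba ksxuh
Hunk 2: at line 3 remove [gzifk,aos,yae] add [dhnzh,jfy,pmtap] -> 11 lines: elx zdgun cjh nflnw dhnzh jfy pmtap yzmrz zieio vba ksxuh
Hunk 3: at line 9 remove [vba] add [swp,girq,wjwo] -> 13 lines: elx zdgun cjh nflnw dhnzh jfy pmtap yzmrz zieio swp girq wjwo ksxuh
Hunk 4: at line 4 remove [dhnzh] add [hwr,fgx,ostpq] -> 15 lines: elx zdgun cjh nflnw hwr fgx ostpq jfy pmtap yzmrz zieio swp girq wjwo ksxuh
Hunk 5: at line 2 remove [nflnw] add [vho] -> 15 lines: elx zdgun cjh vho hwr fgx ostpq jfy pmtap yzmrz zieio swp girq wjwo ksxuh
Hunk 6: at line 10 remove [swp] add [kyn,ewhu,wswi] -> 17 lines: elx zdgun cjh vho hwr fgx ostpq jfy pmtap yzmrz zieio kyn ewhu wswi girq wjwo ksxuh
Final line count: 17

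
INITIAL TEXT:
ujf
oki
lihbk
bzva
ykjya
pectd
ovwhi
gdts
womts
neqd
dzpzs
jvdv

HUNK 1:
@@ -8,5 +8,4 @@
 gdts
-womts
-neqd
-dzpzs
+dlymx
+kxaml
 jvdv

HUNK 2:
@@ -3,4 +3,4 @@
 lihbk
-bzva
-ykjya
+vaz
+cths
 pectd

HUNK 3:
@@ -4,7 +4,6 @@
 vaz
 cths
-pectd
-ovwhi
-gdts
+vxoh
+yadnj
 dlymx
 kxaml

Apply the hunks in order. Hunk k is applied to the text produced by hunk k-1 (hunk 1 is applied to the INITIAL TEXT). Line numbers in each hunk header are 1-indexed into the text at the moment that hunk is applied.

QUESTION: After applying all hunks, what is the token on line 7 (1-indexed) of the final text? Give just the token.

Answer: yadnj

Derivation:
Hunk 1: at line 8 remove [womts,neqd,dzpzs] add [dlymx,kxaml] -> 11 lines: ujf oki lihbk bzva ykjya pectd ovwhi gdts dlymx kxaml jvdv
Hunk 2: at line 3 remove [bzva,ykjya] add [vaz,cths] -> 11 lines: ujf oki lihbk vaz cths pectd ovwhi gdts dlymx kxaml jvdv
Hunk 3: at line 4 remove [pectd,ovwhi,gdts] add [vxoh,yadnj] -> 10 lines: ujf oki lihbk vaz cths vxoh yadnj dlymx kxaml jvdv
Final line 7: yadnj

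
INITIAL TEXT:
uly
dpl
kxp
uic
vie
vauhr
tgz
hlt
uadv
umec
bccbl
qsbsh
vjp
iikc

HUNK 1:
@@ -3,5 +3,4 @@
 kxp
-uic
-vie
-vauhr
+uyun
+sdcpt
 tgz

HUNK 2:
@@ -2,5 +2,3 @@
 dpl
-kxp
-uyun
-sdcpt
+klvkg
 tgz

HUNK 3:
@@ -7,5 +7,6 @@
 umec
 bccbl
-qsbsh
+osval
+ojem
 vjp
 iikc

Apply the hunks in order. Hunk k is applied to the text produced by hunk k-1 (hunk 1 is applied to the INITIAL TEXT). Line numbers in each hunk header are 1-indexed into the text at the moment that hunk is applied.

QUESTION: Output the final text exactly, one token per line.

Answer: uly
dpl
klvkg
tgz
hlt
uadv
umec
bccbl
osval
ojem
vjp
iikc

Derivation:
Hunk 1: at line 3 remove [uic,vie,vauhr] add [uyun,sdcpt] -> 13 lines: uly dpl kxp uyun sdcpt tgz hlt uadv umec bccbl qsbsh vjp iikc
Hunk 2: at line 2 remove [kxp,uyun,sdcpt] add [klvkg] -> 11 lines: uly dpl klvkg tgz hlt uadv umec bccbl qsbsh vjp iikc
Hunk 3: at line 7 remove [qsbsh] add [osval,ojem] -> 12 lines: uly dpl klvkg tgz hlt uadv umec bccbl osval ojem vjp iikc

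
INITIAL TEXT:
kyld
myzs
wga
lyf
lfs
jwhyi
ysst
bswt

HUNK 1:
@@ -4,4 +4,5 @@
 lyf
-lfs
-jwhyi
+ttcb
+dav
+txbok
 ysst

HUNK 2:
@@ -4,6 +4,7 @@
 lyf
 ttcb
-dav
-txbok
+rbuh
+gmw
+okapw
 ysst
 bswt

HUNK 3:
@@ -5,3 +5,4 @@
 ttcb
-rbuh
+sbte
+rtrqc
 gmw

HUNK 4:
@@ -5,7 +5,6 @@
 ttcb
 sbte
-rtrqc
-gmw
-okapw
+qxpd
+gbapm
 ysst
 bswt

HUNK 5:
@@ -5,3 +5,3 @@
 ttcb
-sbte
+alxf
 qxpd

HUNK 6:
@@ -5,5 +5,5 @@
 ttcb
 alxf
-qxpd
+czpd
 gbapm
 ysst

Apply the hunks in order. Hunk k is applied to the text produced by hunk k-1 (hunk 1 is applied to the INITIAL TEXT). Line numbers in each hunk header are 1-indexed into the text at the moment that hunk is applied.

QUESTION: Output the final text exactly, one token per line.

Hunk 1: at line 4 remove [lfs,jwhyi] add [ttcb,dav,txbok] -> 9 lines: kyld myzs wga lyf ttcb dav txbok ysst bswt
Hunk 2: at line 4 remove [dav,txbok] add [rbuh,gmw,okapw] -> 10 lines: kyld myzs wga lyf ttcb rbuh gmw okapw ysst bswt
Hunk 3: at line 5 remove [rbuh] add [sbte,rtrqc] -> 11 lines: kyld myzs wga lyf ttcb sbte rtrqc gmw okapw ysst bswt
Hunk 4: at line 5 remove [rtrqc,gmw,okapw] add [qxpd,gbapm] -> 10 lines: kyld myzs wga lyf ttcb sbte qxpd gbapm ysst bswt
Hunk 5: at line 5 remove [sbte] add [alxf] -> 10 lines: kyld myzs wga lyf ttcb alxf qxpd gbapm ysst bswt
Hunk 6: at line 5 remove [qxpd] add [czpd] -> 10 lines: kyld myzs wga lyf ttcb alxf czpd gbapm ysst bswt

Answer: kyld
myzs
wga
lyf
ttcb
alxf
czpd
gbapm
ysst
bswt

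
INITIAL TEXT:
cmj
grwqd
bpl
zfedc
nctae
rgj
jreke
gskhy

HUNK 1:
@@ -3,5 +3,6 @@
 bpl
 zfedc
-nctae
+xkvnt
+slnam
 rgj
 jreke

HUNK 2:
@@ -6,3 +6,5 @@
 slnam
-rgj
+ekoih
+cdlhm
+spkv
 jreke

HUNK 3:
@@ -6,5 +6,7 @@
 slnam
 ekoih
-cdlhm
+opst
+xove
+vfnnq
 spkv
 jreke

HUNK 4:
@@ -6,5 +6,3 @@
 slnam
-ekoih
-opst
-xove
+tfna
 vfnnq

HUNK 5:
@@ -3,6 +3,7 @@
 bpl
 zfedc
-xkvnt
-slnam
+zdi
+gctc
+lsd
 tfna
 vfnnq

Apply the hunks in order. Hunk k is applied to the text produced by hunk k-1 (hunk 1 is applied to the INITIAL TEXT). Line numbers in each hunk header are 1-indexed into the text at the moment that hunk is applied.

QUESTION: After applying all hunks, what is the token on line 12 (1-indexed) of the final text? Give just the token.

Answer: gskhy

Derivation:
Hunk 1: at line 3 remove [nctae] add [xkvnt,slnam] -> 9 lines: cmj grwqd bpl zfedc xkvnt slnam rgj jreke gskhy
Hunk 2: at line 6 remove [rgj] add [ekoih,cdlhm,spkv] -> 11 lines: cmj grwqd bpl zfedc xkvnt slnam ekoih cdlhm spkv jreke gskhy
Hunk 3: at line 6 remove [cdlhm] add [opst,xove,vfnnq] -> 13 lines: cmj grwqd bpl zfedc xkvnt slnam ekoih opst xove vfnnq spkv jreke gskhy
Hunk 4: at line 6 remove [ekoih,opst,xove] add [tfna] -> 11 lines: cmj grwqd bpl zfedc xkvnt slnam tfna vfnnq spkv jreke gskhy
Hunk 5: at line 3 remove [xkvnt,slnam] add [zdi,gctc,lsd] -> 12 lines: cmj grwqd bpl zfedc zdi gctc lsd tfna vfnnq spkv jreke gskhy
Final line 12: gskhy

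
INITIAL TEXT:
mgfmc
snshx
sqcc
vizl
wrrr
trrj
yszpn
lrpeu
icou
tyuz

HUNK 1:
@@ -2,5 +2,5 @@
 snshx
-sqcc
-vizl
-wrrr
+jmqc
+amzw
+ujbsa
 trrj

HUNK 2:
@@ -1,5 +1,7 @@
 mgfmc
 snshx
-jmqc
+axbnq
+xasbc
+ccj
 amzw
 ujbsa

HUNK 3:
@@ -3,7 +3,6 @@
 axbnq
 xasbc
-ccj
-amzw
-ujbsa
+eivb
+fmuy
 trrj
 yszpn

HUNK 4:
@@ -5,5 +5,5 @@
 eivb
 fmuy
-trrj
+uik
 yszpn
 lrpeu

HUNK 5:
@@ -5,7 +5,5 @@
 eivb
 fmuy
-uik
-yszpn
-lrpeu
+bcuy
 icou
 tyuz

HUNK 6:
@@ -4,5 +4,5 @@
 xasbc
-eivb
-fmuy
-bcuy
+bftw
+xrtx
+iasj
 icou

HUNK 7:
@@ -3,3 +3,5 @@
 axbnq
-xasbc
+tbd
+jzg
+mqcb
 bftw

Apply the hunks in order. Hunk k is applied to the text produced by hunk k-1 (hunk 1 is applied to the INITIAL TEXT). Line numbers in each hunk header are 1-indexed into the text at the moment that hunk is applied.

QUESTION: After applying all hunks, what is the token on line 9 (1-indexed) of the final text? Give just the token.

Answer: iasj

Derivation:
Hunk 1: at line 2 remove [sqcc,vizl,wrrr] add [jmqc,amzw,ujbsa] -> 10 lines: mgfmc snshx jmqc amzw ujbsa trrj yszpn lrpeu icou tyuz
Hunk 2: at line 1 remove [jmqc] add [axbnq,xasbc,ccj] -> 12 lines: mgfmc snshx axbnq xasbc ccj amzw ujbsa trrj yszpn lrpeu icou tyuz
Hunk 3: at line 3 remove [ccj,amzw,ujbsa] add [eivb,fmuy] -> 11 lines: mgfmc snshx axbnq xasbc eivb fmuy trrj yszpn lrpeu icou tyuz
Hunk 4: at line 5 remove [trrj] add [uik] -> 11 lines: mgfmc snshx axbnq xasbc eivb fmuy uik yszpn lrpeu icou tyuz
Hunk 5: at line 5 remove [uik,yszpn,lrpeu] add [bcuy] -> 9 lines: mgfmc snshx axbnq xasbc eivb fmuy bcuy icou tyuz
Hunk 6: at line 4 remove [eivb,fmuy,bcuy] add [bftw,xrtx,iasj] -> 9 lines: mgfmc snshx axbnq xasbc bftw xrtx iasj icou tyuz
Hunk 7: at line 3 remove [xasbc] add [tbd,jzg,mqcb] -> 11 lines: mgfmc snshx axbnq tbd jzg mqcb bftw xrtx iasj icou tyuz
Final line 9: iasj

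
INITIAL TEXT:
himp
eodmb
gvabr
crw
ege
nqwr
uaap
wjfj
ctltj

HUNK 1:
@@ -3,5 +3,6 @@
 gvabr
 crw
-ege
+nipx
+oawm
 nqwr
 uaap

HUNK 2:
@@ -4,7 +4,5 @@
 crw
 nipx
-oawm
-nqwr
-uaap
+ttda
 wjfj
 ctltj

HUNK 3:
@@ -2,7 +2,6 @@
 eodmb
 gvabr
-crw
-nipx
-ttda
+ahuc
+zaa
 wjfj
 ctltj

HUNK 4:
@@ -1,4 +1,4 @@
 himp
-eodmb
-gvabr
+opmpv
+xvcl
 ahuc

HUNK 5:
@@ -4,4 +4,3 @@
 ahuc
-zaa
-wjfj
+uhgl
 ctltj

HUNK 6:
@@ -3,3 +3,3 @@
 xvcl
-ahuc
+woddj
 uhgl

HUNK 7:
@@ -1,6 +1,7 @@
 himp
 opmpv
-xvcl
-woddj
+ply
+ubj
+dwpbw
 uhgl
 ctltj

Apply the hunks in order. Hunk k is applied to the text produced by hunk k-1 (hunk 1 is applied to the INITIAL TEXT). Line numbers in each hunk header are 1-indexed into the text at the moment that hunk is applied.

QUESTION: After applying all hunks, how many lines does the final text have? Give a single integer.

Hunk 1: at line 3 remove [ege] add [nipx,oawm] -> 10 lines: himp eodmb gvabr crw nipx oawm nqwr uaap wjfj ctltj
Hunk 2: at line 4 remove [oawm,nqwr,uaap] add [ttda] -> 8 lines: himp eodmb gvabr crw nipx ttda wjfj ctltj
Hunk 3: at line 2 remove [crw,nipx,ttda] add [ahuc,zaa] -> 7 lines: himp eodmb gvabr ahuc zaa wjfj ctltj
Hunk 4: at line 1 remove [eodmb,gvabr] add [opmpv,xvcl] -> 7 lines: himp opmpv xvcl ahuc zaa wjfj ctltj
Hunk 5: at line 4 remove [zaa,wjfj] add [uhgl] -> 6 lines: himp opmpv xvcl ahuc uhgl ctltj
Hunk 6: at line 3 remove [ahuc] add [woddj] -> 6 lines: himp opmpv xvcl woddj uhgl ctltj
Hunk 7: at line 1 remove [xvcl,woddj] add [ply,ubj,dwpbw] -> 7 lines: himp opmpv ply ubj dwpbw uhgl ctltj
Final line count: 7

Answer: 7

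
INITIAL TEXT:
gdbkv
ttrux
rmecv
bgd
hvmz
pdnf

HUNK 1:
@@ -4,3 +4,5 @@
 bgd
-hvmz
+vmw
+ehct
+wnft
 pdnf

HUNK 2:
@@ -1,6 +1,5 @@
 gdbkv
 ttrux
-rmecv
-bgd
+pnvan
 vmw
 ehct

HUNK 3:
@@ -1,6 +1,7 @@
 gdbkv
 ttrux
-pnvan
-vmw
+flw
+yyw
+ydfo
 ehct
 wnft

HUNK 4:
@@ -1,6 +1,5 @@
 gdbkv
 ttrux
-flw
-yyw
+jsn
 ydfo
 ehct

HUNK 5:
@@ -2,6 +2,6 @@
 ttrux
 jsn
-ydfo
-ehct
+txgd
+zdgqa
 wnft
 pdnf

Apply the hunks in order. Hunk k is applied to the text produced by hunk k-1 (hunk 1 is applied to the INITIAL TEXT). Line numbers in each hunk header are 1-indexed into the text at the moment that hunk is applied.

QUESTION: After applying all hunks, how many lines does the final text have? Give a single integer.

Answer: 7

Derivation:
Hunk 1: at line 4 remove [hvmz] add [vmw,ehct,wnft] -> 8 lines: gdbkv ttrux rmecv bgd vmw ehct wnft pdnf
Hunk 2: at line 1 remove [rmecv,bgd] add [pnvan] -> 7 lines: gdbkv ttrux pnvan vmw ehct wnft pdnf
Hunk 3: at line 1 remove [pnvan,vmw] add [flw,yyw,ydfo] -> 8 lines: gdbkv ttrux flw yyw ydfo ehct wnft pdnf
Hunk 4: at line 1 remove [flw,yyw] add [jsn] -> 7 lines: gdbkv ttrux jsn ydfo ehct wnft pdnf
Hunk 5: at line 2 remove [ydfo,ehct] add [txgd,zdgqa] -> 7 lines: gdbkv ttrux jsn txgd zdgqa wnft pdnf
Final line count: 7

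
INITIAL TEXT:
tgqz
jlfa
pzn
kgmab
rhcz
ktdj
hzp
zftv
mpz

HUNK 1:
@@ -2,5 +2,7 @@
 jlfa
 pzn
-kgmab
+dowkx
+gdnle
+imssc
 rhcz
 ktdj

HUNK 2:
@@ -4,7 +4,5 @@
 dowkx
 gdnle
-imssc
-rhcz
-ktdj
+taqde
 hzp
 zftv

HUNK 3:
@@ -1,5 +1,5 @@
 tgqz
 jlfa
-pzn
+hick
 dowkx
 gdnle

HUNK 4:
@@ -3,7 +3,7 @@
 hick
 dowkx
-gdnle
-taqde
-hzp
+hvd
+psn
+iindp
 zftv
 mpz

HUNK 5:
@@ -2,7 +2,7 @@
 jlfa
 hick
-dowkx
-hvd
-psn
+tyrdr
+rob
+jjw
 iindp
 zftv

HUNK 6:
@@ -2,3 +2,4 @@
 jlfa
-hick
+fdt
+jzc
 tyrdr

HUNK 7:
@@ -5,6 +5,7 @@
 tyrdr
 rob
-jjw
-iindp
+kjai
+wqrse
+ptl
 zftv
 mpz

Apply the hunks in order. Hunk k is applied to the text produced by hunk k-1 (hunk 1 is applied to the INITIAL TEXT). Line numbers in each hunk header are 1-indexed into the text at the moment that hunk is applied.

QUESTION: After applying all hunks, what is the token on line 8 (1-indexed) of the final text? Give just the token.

Hunk 1: at line 2 remove [kgmab] add [dowkx,gdnle,imssc] -> 11 lines: tgqz jlfa pzn dowkx gdnle imssc rhcz ktdj hzp zftv mpz
Hunk 2: at line 4 remove [imssc,rhcz,ktdj] add [taqde] -> 9 lines: tgqz jlfa pzn dowkx gdnle taqde hzp zftv mpz
Hunk 3: at line 1 remove [pzn] add [hick] -> 9 lines: tgqz jlfa hick dowkx gdnle taqde hzp zftv mpz
Hunk 4: at line 3 remove [gdnle,taqde,hzp] add [hvd,psn,iindp] -> 9 lines: tgqz jlfa hick dowkx hvd psn iindp zftv mpz
Hunk 5: at line 2 remove [dowkx,hvd,psn] add [tyrdr,rob,jjw] -> 9 lines: tgqz jlfa hick tyrdr rob jjw iindp zftv mpz
Hunk 6: at line 2 remove [hick] add [fdt,jzc] -> 10 lines: tgqz jlfa fdt jzc tyrdr rob jjw iindp zftv mpz
Hunk 7: at line 5 remove [jjw,iindp] add [kjai,wqrse,ptl] -> 11 lines: tgqz jlfa fdt jzc tyrdr rob kjai wqrse ptl zftv mpz
Final line 8: wqrse

Answer: wqrse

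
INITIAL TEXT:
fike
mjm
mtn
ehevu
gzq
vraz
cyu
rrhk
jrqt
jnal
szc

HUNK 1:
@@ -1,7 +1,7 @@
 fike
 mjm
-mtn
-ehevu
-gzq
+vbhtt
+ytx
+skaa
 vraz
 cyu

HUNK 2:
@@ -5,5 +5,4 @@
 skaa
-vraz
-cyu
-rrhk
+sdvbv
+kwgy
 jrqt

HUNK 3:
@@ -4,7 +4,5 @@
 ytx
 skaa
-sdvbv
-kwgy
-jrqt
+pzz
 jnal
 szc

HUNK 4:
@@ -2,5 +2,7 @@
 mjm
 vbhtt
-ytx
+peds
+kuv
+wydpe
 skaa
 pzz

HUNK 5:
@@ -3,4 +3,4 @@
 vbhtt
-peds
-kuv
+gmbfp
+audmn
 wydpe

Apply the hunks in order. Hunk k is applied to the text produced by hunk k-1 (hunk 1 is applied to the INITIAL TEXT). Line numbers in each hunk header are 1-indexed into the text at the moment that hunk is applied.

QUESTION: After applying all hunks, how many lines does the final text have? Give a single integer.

Answer: 10

Derivation:
Hunk 1: at line 1 remove [mtn,ehevu,gzq] add [vbhtt,ytx,skaa] -> 11 lines: fike mjm vbhtt ytx skaa vraz cyu rrhk jrqt jnal szc
Hunk 2: at line 5 remove [vraz,cyu,rrhk] add [sdvbv,kwgy] -> 10 lines: fike mjm vbhtt ytx skaa sdvbv kwgy jrqt jnal szc
Hunk 3: at line 4 remove [sdvbv,kwgy,jrqt] add [pzz] -> 8 lines: fike mjm vbhtt ytx skaa pzz jnal szc
Hunk 4: at line 2 remove [ytx] add [peds,kuv,wydpe] -> 10 lines: fike mjm vbhtt peds kuv wydpe skaa pzz jnal szc
Hunk 5: at line 3 remove [peds,kuv] add [gmbfp,audmn] -> 10 lines: fike mjm vbhtt gmbfp audmn wydpe skaa pzz jnal szc
Final line count: 10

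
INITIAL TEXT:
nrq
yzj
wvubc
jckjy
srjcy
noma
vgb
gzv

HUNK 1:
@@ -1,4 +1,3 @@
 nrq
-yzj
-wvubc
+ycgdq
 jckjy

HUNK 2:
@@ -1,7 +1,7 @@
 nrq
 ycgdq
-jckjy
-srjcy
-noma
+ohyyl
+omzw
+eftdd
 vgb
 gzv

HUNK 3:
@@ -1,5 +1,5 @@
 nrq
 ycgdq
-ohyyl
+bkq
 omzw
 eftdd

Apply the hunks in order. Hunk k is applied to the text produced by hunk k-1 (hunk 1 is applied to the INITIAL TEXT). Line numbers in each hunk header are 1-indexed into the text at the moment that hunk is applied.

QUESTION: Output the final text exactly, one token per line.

Answer: nrq
ycgdq
bkq
omzw
eftdd
vgb
gzv

Derivation:
Hunk 1: at line 1 remove [yzj,wvubc] add [ycgdq] -> 7 lines: nrq ycgdq jckjy srjcy noma vgb gzv
Hunk 2: at line 1 remove [jckjy,srjcy,noma] add [ohyyl,omzw,eftdd] -> 7 lines: nrq ycgdq ohyyl omzw eftdd vgb gzv
Hunk 3: at line 1 remove [ohyyl] add [bkq] -> 7 lines: nrq ycgdq bkq omzw eftdd vgb gzv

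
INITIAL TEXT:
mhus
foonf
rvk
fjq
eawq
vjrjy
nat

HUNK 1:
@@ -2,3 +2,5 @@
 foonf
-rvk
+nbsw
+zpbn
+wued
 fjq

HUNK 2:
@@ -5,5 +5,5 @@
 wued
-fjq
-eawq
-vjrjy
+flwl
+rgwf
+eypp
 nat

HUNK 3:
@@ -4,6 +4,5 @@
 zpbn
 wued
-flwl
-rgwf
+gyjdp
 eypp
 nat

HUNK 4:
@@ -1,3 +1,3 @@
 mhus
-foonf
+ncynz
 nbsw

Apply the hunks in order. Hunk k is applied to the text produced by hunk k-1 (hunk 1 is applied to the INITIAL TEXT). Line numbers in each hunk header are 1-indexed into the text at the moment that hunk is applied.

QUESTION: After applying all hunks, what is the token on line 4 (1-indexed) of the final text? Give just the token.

Answer: zpbn

Derivation:
Hunk 1: at line 2 remove [rvk] add [nbsw,zpbn,wued] -> 9 lines: mhus foonf nbsw zpbn wued fjq eawq vjrjy nat
Hunk 2: at line 5 remove [fjq,eawq,vjrjy] add [flwl,rgwf,eypp] -> 9 lines: mhus foonf nbsw zpbn wued flwl rgwf eypp nat
Hunk 3: at line 4 remove [flwl,rgwf] add [gyjdp] -> 8 lines: mhus foonf nbsw zpbn wued gyjdp eypp nat
Hunk 4: at line 1 remove [foonf] add [ncynz] -> 8 lines: mhus ncynz nbsw zpbn wued gyjdp eypp nat
Final line 4: zpbn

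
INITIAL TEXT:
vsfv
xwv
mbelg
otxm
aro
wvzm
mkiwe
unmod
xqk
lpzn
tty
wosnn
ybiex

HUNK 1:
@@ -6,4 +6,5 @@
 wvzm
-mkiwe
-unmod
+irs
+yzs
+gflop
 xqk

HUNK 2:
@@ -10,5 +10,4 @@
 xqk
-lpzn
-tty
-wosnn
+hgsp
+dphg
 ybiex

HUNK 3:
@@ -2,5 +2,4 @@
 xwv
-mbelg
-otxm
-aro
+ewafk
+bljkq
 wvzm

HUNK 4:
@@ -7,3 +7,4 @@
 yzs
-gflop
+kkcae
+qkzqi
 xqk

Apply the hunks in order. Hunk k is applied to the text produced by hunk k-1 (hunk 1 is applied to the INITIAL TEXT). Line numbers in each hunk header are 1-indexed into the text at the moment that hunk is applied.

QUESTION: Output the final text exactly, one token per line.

Hunk 1: at line 6 remove [mkiwe,unmod] add [irs,yzs,gflop] -> 14 lines: vsfv xwv mbelg otxm aro wvzm irs yzs gflop xqk lpzn tty wosnn ybiex
Hunk 2: at line 10 remove [lpzn,tty,wosnn] add [hgsp,dphg] -> 13 lines: vsfv xwv mbelg otxm aro wvzm irs yzs gflop xqk hgsp dphg ybiex
Hunk 3: at line 2 remove [mbelg,otxm,aro] add [ewafk,bljkq] -> 12 lines: vsfv xwv ewafk bljkq wvzm irs yzs gflop xqk hgsp dphg ybiex
Hunk 4: at line 7 remove [gflop] add [kkcae,qkzqi] -> 13 lines: vsfv xwv ewafk bljkq wvzm irs yzs kkcae qkzqi xqk hgsp dphg ybiex

Answer: vsfv
xwv
ewafk
bljkq
wvzm
irs
yzs
kkcae
qkzqi
xqk
hgsp
dphg
ybiex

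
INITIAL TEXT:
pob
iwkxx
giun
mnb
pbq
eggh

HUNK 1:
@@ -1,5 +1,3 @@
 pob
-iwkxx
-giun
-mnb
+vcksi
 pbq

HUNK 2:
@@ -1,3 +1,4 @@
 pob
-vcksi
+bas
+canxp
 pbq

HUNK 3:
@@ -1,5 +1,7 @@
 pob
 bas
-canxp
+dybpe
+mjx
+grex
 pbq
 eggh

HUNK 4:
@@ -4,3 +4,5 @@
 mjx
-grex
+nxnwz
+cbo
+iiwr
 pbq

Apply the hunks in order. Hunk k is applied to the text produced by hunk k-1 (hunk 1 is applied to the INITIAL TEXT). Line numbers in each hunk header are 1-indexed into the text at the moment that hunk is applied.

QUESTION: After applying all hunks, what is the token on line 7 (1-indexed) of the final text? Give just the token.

Hunk 1: at line 1 remove [iwkxx,giun,mnb] add [vcksi] -> 4 lines: pob vcksi pbq eggh
Hunk 2: at line 1 remove [vcksi] add [bas,canxp] -> 5 lines: pob bas canxp pbq eggh
Hunk 3: at line 1 remove [canxp] add [dybpe,mjx,grex] -> 7 lines: pob bas dybpe mjx grex pbq eggh
Hunk 4: at line 4 remove [grex] add [nxnwz,cbo,iiwr] -> 9 lines: pob bas dybpe mjx nxnwz cbo iiwr pbq eggh
Final line 7: iiwr

Answer: iiwr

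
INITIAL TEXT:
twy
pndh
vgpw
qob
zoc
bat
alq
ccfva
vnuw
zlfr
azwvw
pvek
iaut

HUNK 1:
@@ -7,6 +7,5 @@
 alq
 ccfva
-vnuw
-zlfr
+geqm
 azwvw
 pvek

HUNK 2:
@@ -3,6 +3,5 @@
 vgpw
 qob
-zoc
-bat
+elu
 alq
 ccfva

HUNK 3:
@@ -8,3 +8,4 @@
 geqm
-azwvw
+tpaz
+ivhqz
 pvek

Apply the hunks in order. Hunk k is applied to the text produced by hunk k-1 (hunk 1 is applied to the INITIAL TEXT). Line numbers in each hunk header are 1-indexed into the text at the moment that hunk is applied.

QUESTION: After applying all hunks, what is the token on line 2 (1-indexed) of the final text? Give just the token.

Answer: pndh

Derivation:
Hunk 1: at line 7 remove [vnuw,zlfr] add [geqm] -> 12 lines: twy pndh vgpw qob zoc bat alq ccfva geqm azwvw pvek iaut
Hunk 2: at line 3 remove [zoc,bat] add [elu] -> 11 lines: twy pndh vgpw qob elu alq ccfva geqm azwvw pvek iaut
Hunk 3: at line 8 remove [azwvw] add [tpaz,ivhqz] -> 12 lines: twy pndh vgpw qob elu alq ccfva geqm tpaz ivhqz pvek iaut
Final line 2: pndh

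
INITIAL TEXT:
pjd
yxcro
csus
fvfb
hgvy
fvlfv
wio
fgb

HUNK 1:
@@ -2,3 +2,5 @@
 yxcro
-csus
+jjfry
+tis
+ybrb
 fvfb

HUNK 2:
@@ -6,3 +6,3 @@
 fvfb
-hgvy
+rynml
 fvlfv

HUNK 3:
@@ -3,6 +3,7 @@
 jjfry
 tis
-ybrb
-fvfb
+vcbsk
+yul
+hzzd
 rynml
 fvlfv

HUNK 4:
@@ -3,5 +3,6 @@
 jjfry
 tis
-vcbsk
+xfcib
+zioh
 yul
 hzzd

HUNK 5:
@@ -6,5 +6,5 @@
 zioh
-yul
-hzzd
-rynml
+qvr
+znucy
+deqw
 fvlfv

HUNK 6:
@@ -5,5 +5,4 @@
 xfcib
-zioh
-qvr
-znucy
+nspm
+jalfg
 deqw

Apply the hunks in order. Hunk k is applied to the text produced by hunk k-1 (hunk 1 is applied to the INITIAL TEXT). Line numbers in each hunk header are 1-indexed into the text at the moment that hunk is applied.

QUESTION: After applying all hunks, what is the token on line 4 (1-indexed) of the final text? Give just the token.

Hunk 1: at line 2 remove [csus] add [jjfry,tis,ybrb] -> 10 lines: pjd yxcro jjfry tis ybrb fvfb hgvy fvlfv wio fgb
Hunk 2: at line 6 remove [hgvy] add [rynml] -> 10 lines: pjd yxcro jjfry tis ybrb fvfb rynml fvlfv wio fgb
Hunk 3: at line 3 remove [ybrb,fvfb] add [vcbsk,yul,hzzd] -> 11 lines: pjd yxcro jjfry tis vcbsk yul hzzd rynml fvlfv wio fgb
Hunk 4: at line 3 remove [vcbsk] add [xfcib,zioh] -> 12 lines: pjd yxcro jjfry tis xfcib zioh yul hzzd rynml fvlfv wio fgb
Hunk 5: at line 6 remove [yul,hzzd,rynml] add [qvr,znucy,deqw] -> 12 lines: pjd yxcro jjfry tis xfcib zioh qvr znucy deqw fvlfv wio fgb
Hunk 6: at line 5 remove [zioh,qvr,znucy] add [nspm,jalfg] -> 11 lines: pjd yxcro jjfry tis xfcib nspm jalfg deqw fvlfv wio fgb
Final line 4: tis

Answer: tis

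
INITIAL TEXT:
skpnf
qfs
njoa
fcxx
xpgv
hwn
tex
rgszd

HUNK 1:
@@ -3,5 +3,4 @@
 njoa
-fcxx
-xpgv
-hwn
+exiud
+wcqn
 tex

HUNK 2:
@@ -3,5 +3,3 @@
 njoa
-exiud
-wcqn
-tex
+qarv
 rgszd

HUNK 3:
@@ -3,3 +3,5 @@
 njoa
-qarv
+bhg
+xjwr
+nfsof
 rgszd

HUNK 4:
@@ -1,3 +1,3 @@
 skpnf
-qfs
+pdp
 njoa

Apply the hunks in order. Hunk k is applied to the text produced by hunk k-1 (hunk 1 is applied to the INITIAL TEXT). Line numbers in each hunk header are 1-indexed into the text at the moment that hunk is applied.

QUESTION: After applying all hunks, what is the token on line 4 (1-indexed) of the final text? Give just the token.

Hunk 1: at line 3 remove [fcxx,xpgv,hwn] add [exiud,wcqn] -> 7 lines: skpnf qfs njoa exiud wcqn tex rgszd
Hunk 2: at line 3 remove [exiud,wcqn,tex] add [qarv] -> 5 lines: skpnf qfs njoa qarv rgszd
Hunk 3: at line 3 remove [qarv] add [bhg,xjwr,nfsof] -> 7 lines: skpnf qfs njoa bhg xjwr nfsof rgszd
Hunk 4: at line 1 remove [qfs] add [pdp] -> 7 lines: skpnf pdp njoa bhg xjwr nfsof rgszd
Final line 4: bhg

Answer: bhg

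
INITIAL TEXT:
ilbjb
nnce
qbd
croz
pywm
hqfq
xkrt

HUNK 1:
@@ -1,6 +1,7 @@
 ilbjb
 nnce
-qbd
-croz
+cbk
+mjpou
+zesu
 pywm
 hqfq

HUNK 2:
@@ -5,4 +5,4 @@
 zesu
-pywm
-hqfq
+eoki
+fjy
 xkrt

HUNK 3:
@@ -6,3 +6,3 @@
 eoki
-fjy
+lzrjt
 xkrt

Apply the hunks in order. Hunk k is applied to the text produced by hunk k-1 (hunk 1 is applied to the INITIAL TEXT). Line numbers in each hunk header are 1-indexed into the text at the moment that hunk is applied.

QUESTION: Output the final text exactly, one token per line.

Answer: ilbjb
nnce
cbk
mjpou
zesu
eoki
lzrjt
xkrt

Derivation:
Hunk 1: at line 1 remove [qbd,croz] add [cbk,mjpou,zesu] -> 8 lines: ilbjb nnce cbk mjpou zesu pywm hqfq xkrt
Hunk 2: at line 5 remove [pywm,hqfq] add [eoki,fjy] -> 8 lines: ilbjb nnce cbk mjpou zesu eoki fjy xkrt
Hunk 3: at line 6 remove [fjy] add [lzrjt] -> 8 lines: ilbjb nnce cbk mjpou zesu eoki lzrjt xkrt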